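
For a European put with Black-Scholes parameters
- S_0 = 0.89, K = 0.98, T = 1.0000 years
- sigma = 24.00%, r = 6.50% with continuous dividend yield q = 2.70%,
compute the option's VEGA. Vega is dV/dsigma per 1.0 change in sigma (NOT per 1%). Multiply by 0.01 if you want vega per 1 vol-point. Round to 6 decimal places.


d1 = -0.1230462872; d2 = -0.3630462872
phi(d1) = 0.3959336123; exp(-qT) = 0.9733612415; exp(-rT) = 0.9370674634
Vega = S * exp(-qT) * phi(d1) * sqrt(T) = 0.8900 * 0.9733612415 * 0.3959336123 * 1.0000000000 = 0.342994

Answer: Vega = 0.342994


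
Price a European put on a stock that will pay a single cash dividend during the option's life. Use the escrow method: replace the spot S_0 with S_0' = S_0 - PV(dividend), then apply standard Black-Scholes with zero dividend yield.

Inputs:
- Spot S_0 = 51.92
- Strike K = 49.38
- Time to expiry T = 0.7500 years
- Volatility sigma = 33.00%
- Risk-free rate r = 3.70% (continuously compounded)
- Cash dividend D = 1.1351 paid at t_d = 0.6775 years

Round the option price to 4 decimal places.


Answer: Price = 4.3313

Derivation:
PV(D) = D * exp(-r * t_d) = 1.1351 * 0.97524408 = 1.10699956
S_0' = S_0 - PV(D) = 51.9200 - 1.10699956 = 50.81300044
d1 = (ln(S_0'/K) + (r + sigma^2/2)*T) / (sigma*sqrt(T)) = 0.34009168
d2 = d1 - sigma*sqrt(T) = 0.05430330
exp(-rT) = 0.97263149
N(-d1) = 0.36689374; N(-d2) = 0.47834676
P = K * exp(-rT) * N(-d2) - S_0' * N(-d1) = 49.3800 * 0.97263149 * 0.47834676 - 50.81300044 * 0.36689374 = 4.3313


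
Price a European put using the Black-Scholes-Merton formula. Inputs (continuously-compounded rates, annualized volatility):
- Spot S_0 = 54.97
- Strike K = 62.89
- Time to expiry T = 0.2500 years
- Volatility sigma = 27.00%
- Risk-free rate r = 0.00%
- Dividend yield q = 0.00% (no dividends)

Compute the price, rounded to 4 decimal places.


Answer: Price = 8.5841

Derivation:
d1 = (ln(S/K) + (r - q + 0.5*sigma^2) * T) / (sigma * sqrt(T)) = -0.92953398
d2 = d1 - sigma * sqrt(T) = -1.06453398
exp(-rT) = 1.00000000; exp(-qT) = 1.00000000
P = K * exp(-rT) * N(-d2) - S_0 * exp(-qT) * N(-d1)
N(-d1) = 0.82369379; N(-d2) = 0.85645656
P = 62.8900 * 1.00000000 * 0.85645656 - 54.9700 * 1.00000000 * 0.82369379 = 8.5841


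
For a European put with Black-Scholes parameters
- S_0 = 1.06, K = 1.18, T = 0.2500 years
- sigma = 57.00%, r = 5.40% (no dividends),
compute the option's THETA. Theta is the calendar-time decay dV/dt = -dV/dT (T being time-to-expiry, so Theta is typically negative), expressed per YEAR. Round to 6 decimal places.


d1 = -0.1864316855; d2 = -0.4714316855
phi(d1) = 0.3920692017; exp(-qT) = 1.0000000000; exp(-rT) = 0.9865907163
Theta = -S*exp(-qT)*phi(d1)*sigma/(2*sqrt(T)) + r*K*exp(-rT)*N(-d2) - q*S*exp(-qT)*N(-d1)
N(-d1) = 0.5739468767; N(-d2) = 0.6813337533; sqrt(T) = 0.5000000000
Term 1 = -1.0600 * 1.0000000000 * 0.3920692017 * 0.5700 / (2 * 0.5000000000) = -0.2368882117
Term 2 = 0.0540 * 1.1800 * 0.9865907163 * 0.6813337533 = 0.0428324282
Term 3 = 0 (no dividend yield, q = 0)
Theta = -0.2368882117 + (0.0428324282) + (0.0000000000) = -0.194056

Answer: Theta = -0.194056


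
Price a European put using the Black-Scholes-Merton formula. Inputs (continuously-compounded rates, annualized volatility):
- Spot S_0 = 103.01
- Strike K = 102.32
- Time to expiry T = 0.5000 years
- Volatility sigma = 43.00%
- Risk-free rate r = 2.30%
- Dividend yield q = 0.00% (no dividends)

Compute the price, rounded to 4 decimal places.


Answer: Price = 11.4269

Derivation:
d1 = (ln(S/K) + (r - q + 0.5*sigma^2) * T) / (sigma * sqrt(T)) = 0.21195415
d2 = d1 - sigma * sqrt(T) = -0.09210176
exp(-rT) = 0.98856587; exp(-qT) = 1.00000000
P = K * exp(-rT) * N(-d2) - S_0 * exp(-qT) * N(-d1)
N(-d1) = 0.41607140; N(-d2) = 0.53669141
P = 102.3200 * 0.98856587 * 0.53669141 - 103.0100 * 1.00000000 * 0.41607140 = 11.4269


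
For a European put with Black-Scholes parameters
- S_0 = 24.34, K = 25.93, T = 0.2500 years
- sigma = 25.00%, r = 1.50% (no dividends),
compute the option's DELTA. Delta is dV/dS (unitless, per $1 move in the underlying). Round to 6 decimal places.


Answer: Delta = -0.660466

Derivation:
d1 = -0.4137360959; d2 = -0.5387360959
phi(d1) = 0.3662177007; exp(-qT) = 1.0000000000; exp(-rT) = 0.9962570225
N(-d1) = 0.6604663055
Delta = -exp(-qT) * N(-d1) = -1.0000000000 * 0.6604663055 = -0.660466


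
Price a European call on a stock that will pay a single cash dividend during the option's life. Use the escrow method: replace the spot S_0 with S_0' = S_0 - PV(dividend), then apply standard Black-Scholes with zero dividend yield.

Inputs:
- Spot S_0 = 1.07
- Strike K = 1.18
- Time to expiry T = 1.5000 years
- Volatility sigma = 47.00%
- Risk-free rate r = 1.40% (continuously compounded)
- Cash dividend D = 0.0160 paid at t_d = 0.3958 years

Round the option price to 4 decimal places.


Answer: Price = 0.2026

Derivation:
PV(D) = D * exp(-r * t_d) = 0.0160 * 0.99447412 = 0.01591159
S_0' = S_0 - PV(D) = 1.0700 - 0.01591159 = 1.05408841
d1 = (ln(S_0'/K) + (r + sigma^2/2)*T) / (sigma*sqrt(T)) = 0.12827143
d2 = d1 - sigma*sqrt(T) = -0.44735866
exp(-rT) = 0.97921896
N(d1) = 0.55103291; N(d2) = 0.32730806
C = S_0' * N(d1) - K * exp(-rT) * N(d2) = 1.05408841 * 0.55103291 - 1.1800 * 0.97921896 * 0.32730806 = 0.2026


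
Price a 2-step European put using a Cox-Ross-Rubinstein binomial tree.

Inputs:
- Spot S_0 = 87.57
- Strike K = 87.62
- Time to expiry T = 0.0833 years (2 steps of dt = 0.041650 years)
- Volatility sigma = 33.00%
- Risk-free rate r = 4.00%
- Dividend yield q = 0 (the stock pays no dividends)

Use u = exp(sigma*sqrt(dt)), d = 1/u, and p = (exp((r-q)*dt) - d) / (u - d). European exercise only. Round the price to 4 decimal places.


Answer: Price = V(0,0) = 2.8365

Derivation:
dt = T/N = 0.041650
u = exp(sigma*sqrt(dt)) = 1.069667; d = 1/u = 0.934870
p = (exp((r-q)*dt) - d) / (u - d) = 0.495539
Discount per step: exp(-r*dt) = 0.998335
Stock lattice S(k, i) with i counting down-moves:
  k=0: S(0,0) = 87.5700
  k=1: S(1,0) = 93.6707; S(1,1) = 81.8666
  k=2: S(2,0) = 100.1965; S(2,1) = 87.5700; S(2,2) = 76.5346
Terminal payoffs V(N, i) = max(K - S_T, 0):
  V(2,0) = 0.000000; V(2,1) = 0.050000; V(2,2) = 11.085357
Backward induction: V(k, i) = exp(-r*dt) * [p * V(k+1, i) + (1-p) * V(k+1, i+1)].
  V(1,0) = exp(-r*dt) * [p*0.000000 + (1-p)*0.050000] = 0.025181
  V(1,1) = exp(-r*dt) * [p*0.050000 + (1-p)*11.085357] = 5.607556
  V(0,0) = exp(-r*dt) * [p*0.025181 + (1-p)*5.607556] = 2.836541


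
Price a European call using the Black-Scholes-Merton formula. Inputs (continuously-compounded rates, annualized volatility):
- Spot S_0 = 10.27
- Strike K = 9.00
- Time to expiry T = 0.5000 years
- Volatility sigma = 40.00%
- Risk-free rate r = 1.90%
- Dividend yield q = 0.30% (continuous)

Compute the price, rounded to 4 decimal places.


d1 = (ln(S/K) + (r - q + 0.5*sigma^2) * T) / (sigma * sqrt(T)) = 0.63640475
d2 = d1 - sigma * sqrt(T) = 0.35356204
exp(-rT) = 0.99054498; exp(-qT) = 0.99850112
C = S_0 * exp(-qT) * N(d1) - K * exp(-rT) * N(d2)
N(d1) = 0.73774368; N(d2) = 0.63816644
C = 10.2700 * 0.99850112 * 0.73774368 - 9.0000 * 0.99054498 * 0.63816644 = 1.8761

Answer: Price = 1.8761


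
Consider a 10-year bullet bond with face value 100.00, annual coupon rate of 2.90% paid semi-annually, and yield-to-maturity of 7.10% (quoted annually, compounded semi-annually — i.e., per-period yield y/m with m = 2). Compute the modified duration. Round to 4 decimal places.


Coupon per period c = face * coupon_rate / m = 1.450000
Periods per year m = 2; per-period yield y/m = 0.035500
Number of cashflows N = 20
Cashflows (t years, CF_t, discount factor 1/(1+y/m)^(m*t), PV):
  t = 0.5000: CF_t = 1.450000, DF = 0.965717, PV = 1.400290
  t = 1.0000: CF_t = 1.450000, DF = 0.932609, PV = 1.352284
  t = 1.5000: CF_t = 1.450000, DF = 0.900637, PV = 1.305923
  t = 2.0000: CF_t = 1.450000, DF = 0.869760, PV = 1.261152
  t = 2.5000: CF_t = 1.450000, DF = 0.839942, PV = 1.217916
  t = 3.0000: CF_t = 1.450000, DF = 0.811147, PV = 1.176163
  t = 3.5000: CF_t = 1.450000, DF = 0.783338, PV = 1.135840
  t = 4.0000: CF_t = 1.450000, DF = 0.756483, PV = 1.096900
  t = 4.5000: CF_t = 1.450000, DF = 0.730549, PV = 1.059295
  t = 5.0000: CF_t = 1.450000, DF = 0.705503, PV = 1.022980
  t = 5.5000: CF_t = 1.450000, DF = 0.681316, PV = 0.987909
  t = 6.0000: CF_t = 1.450000, DF = 0.657959, PV = 0.954040
  t = 6.5000: CF_t = 1.450000, DF = 0.635402, PV = 0.921333
  t = 7.0000: CF_t = 1.450000, DF = 0.613619, PV = 0.889747
  t = 7.5000: CF_t = 1.450000, DF = 0.592582, PV = 0.859244
  t = 8.0000: CF_t = 1.450000, DF = 0.572267, PV = 0.829786
  t = 8.5000: CF_t = 1.450000, DF = 0.552648, PV = 0.801339
  t = 9.0000: CF_t = 1.450000, DF = 0.533701, PV = 0.773867
  t = 9.5000: CF_t = 1.450000, DF = 0.515404, PV = 0.747336
  t = 10.0000: CF_t = 101.450000, DF = 0.497735, PV = 50.495187
Price P = sum_t PV_t = 70.288533
First compute Macaulay numerator sum_t t * PV_t:
  t * PV_t at t = 0.5000: 0.700145
  t * PV_t at t = 1.0000: 1.352284
  t * PV_t at t = 1.5000: 1.958885
  t * PV_t at t = 2.0000: 2.522305
  t * PV_t at t = 2.5000: 3.044791
  t * PV_t at t = 3.0000: 3.528488
  t * PV_t at t = 3.5000: 3.975441
  t * PV_t at t = 4.0000: 4.387601
  t * PV_t at t = 4.5000: 4.766829
  t * PV_t at t = 5.0000: 5.114898
  t * PV_t at t = 5.5000: 5.433499
  t * PV_t at t = 6.0000: 5.724242
  t * PV_t at t = 6.5000: 5.988665
  t * PV_t at t = 7.0000: 6.228229
  t * PV_t at t = 7.5000: 6.444329
  t * PV_t at t = 8.0000: 6.638292
  t * PV_t at t = 8.5000: 6.811381
  t * PV_t at t = 9.0000: 6.964800
  t * PV_t at t = 9.5000: 7.099694
  t * PV_t at t = 10.0000: 504.951872
Macaulay duration D = 593.636671 / 70.288533 = 8.445712
Modified duration = D / (1 + y/m) = 8.445712 / (1 + 0.035500) = 8.156168

Answer: Modified duration = 8.1562


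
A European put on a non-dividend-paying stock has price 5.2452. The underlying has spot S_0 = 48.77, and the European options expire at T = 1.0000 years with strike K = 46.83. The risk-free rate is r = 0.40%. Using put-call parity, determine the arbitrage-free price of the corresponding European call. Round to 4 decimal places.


Put-call parity: C - P = S_0 * exp(-qT) - K * exp(-rT).
S_0 * exp(-qT) = 48.7700 * 1.00000000 = 48.77000000
K * exp(-rT) = 46.8300 * 0.99600799 = 46.64305414
C = P + S*exp(-qT) - K*exp(-rT)
C = 5.2452 + 48.77000000 - 46.64305414 = 7.3721

Answer: Call price = 7.3721


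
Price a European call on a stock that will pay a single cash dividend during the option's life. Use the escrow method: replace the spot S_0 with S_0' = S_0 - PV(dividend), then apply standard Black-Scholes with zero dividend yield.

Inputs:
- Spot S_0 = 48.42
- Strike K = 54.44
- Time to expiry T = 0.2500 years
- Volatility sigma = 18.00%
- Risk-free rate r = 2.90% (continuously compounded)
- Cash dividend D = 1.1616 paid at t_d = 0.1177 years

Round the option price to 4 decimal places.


PV(D) = D * exp(-r * t_d) = 1.1616 * 0.99659252 = 1.15764187
S_0' = S_0 - PV(D) = 48.4200 - 1.15764187 = 47.26235813
d1 = (ln(S_0'/K) + (r + sigma^2/2)*T) / (sigma*sqrt(T)) = -1.44538900
d2 = d1 - sigma*sqrt(T) = -1.53538900
exp(-rT) = 0.99277622
N(d1) = 0.07417433; N(d2) = 0.06234415
C = S_0' * N(d1) - K * exp(-rT) * N(d2) = 47.26235813 * 0.07417433 - 54.4400 * 0.99277622 * 0.06234415 = 0.1362

Answer: Price = 0.1362


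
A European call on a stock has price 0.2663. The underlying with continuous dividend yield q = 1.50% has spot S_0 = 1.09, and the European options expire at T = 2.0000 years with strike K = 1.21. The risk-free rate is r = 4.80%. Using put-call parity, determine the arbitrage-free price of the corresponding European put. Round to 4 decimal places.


Answer: Put price = 0.3078

Derivation:
Put-call parity: C - P = S_0 * exp(-qT) - K * exp(-rT).
S_0 * exp(-qT) = 1.0900 * 0.97044553 = 1.05778563
K * exp(-rT) = 1.2100 * 0.90846402 = 1.09924146
P = C - S*exp(-qT) + K*exp(-rT)
P = 0.2663 - 1.05778563 + 1.09924146 = 0.3078


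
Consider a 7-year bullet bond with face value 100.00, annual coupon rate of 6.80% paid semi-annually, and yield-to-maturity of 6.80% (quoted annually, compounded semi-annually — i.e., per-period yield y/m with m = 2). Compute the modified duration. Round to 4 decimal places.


Coupon per period c = face * coupon_rate / m = 3.400000
Periods per year m = 2; per-period yield y/m = 0.034000
Number of cashflows N = 14
Cashflows (t years, CF_t, discount factor 1/(1+y/m)^(m*t), PV):
  t = 0.5000: CF_t = 3.400000, DF = 0.967118, PV = 3.288201
  t = 1.0000: CF_t = 3.400000, DF = 0.935317, PV = 3.180078
  t = 1.5000: CF_t = 3.400000, DF = 0.904562, PV = 3.075511
  t = 2.0000: CF_t = 3.400000, DF = 0.874818, PV = 2.974382
  t = 2.5000: CF_t = 3.400000, DF = 0.846052, PV = 2.876578
  t = 3.0000: CF_t = 3.400000, DF = 0.818233, PV = 2.781991
  t = 3.5000: CF_t = 3.400000, DF = 0.791327, PV = 2.690513
  t = 4.0000: CF_t = 3.400000, DF = 0.765307, PV = 2.602044
  t = 4.5000: CF_t = 3.400000, DF = 0.740142, PV = 2.516483
  t = 5.0000: CF_t = 3.400000, DF = 0.715805, PV = 2.433736
  t = 5.5000: CF_t = 3.400000, DF = 0.692268, PV = 2.353710
  t = 6.0000: CF_t = 3.400000, DF = 0.669505, PV = 2.276315
  t = 6.5000: CF_t = 3.400000, DF = 0.647490, PV = 2.201466
  t = 7.0000: CF_t = 103.400000, DF = 0.626199, PV = 64.748990
Price P = sum_t PV_t = 100.000000
First compute Macaulay numerator sum_t t * PV_t:
  t * PV_t at t = 0.5000: 1.644101
  t * PV_t at t = 1.0000: 3.180078
  t * PV_t at t = 1.5000: 4.613267
  t * PV_t at t = 2.0000: 5.948764
  t * PV_t at t = 2.5000: 7.191446
  t * PV_t at t = 3.0000: 8.345972
  t * PV_t at t = 3.5000: 9.416797
  t * PV_t at t = 4.0000: 10.408175
  t * PV_t at t = 4.5000: 11.324175
  t * PV_t at t = 5.0000: 12.168682
  t * PV_t at t = 5.5000: 12.945406
  t * PV_t at t = 6.0000: 13.657893
  t * PV_t at t = 6.5000: 14.309527
  t * PV_t at t = 7.0000: 453.242928
Macaulay duration D = 568.397211 / 100.000000 = 5.683972
Modified duration = D / (1 + y/m) = 5.683972 / (1 + 0.034000) = 5.497072

Answer: Modified duration = 5.4971


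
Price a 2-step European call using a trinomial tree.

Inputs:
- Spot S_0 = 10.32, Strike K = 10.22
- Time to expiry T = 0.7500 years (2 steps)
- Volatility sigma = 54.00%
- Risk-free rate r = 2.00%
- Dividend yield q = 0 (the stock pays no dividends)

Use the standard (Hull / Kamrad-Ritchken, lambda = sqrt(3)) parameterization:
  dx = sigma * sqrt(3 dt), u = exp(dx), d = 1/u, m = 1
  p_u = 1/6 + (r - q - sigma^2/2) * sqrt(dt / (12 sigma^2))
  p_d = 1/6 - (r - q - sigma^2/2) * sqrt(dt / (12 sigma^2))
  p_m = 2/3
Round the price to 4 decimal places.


dt = T/N = 0.375000; dx = sigma*sqrt(3*dt) = 0.572756
u = exp(dx) = 1.773148; d = 1/u = 0.563969
p_u = 0.125484, p_m = 0.666667, p_d = 0.207849
Discount per step: exp(-r*dt) = 0.992528
Stock lattice S(k, j) with j the centered position index:
  k=0: S(0,+0) = 10.3200
  k=1: S(1,-1) = 5.8202; S(1,+0) = 10.3200; S(1,+1) = 18.2989
  k=2: S(2,-2) = 3.2824; S(2,-1) = 5.8202; S(2,+0) = 10.3200; S(2,+1) = 18.2989; S(2,+2) = 32.4466
Terminal payoffs V(N, j) = max(S_T - K, 0):
  V(2,-2) = 0.000000; V(2,-1) = 0.000000; V(2,+0) = 0.100000; V(2,+1) = 8.078887; V(2,+2) = 22.226635
Backward induction: V(k, j) = exp(-r*dt) * [p_u * V(k+1, j+1) + p_m * V(k+1, j) + p_d * V(k+1, j-1)]
  V(1,-1) = exp(-r*dt) * [p_u*0.100000 + p_m*0.000000 + p_d*0.000000] = 0.012455
  V(1,+0) = exp(-r*dt) * [p_u*8.078887 + p_m*0.100000 + p_d*0.000000] = 1.072367
  V(1,+1) = exp(-r*dt) * [p_u*22.226635 + p_m*8.078887 + p_d*0.100000] = 8.134564
  V(0,+0) = exp(-r*dt) * [p_u*8.134564 + p_m*1.072367 + p_d*0.012455] = 1.725271

Answer: Price = V(0,0) = 1.7253


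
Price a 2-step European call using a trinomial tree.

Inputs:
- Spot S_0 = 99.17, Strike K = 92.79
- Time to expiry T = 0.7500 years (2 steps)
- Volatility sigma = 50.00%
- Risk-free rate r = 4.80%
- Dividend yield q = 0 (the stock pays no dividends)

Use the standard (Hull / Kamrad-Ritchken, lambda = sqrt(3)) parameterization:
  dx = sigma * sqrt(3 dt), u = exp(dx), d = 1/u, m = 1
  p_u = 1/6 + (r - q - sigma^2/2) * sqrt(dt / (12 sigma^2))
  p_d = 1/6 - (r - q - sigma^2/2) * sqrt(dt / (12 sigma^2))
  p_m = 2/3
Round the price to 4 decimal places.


dt = T/N = 0.375000; dx = sigma*sqrt(3*dt) = 0.530330
u = exp(dx) = 1.699493; d = 1/u = 0.588411
p_u = 0.139443, p_m = 0.666667, p_d = 0.193890
Discount per step: exp(-r*dt) = 0.982161
Stock lattice S(k, j) with j the centered position index:
  k=0: S(0,+0) = 99.1700
  k=1: S(1,-1) = 58.3527; S(1,+0) = 99.1700; S(1,+1) = 168.5387
  k=2: S(2,-2) = 34.3353; S(2,-1) = 58.3527; S(2,+0) = 99.1700; S(2,+1) = 168.5387; S(2,+2) = 286.4304
Terminal payoffs V(N, j) = max(S_T - K, 0):
  V(2,-2) = 0.000000; V(2,-1) = 0.000000; V(2,+0) = 6.380000; V(2,+1) = 75.748740; V(2,+2) = 193.640442
Backward induction: V(k, j) = exp(-r*dt) * [p_u * V(k+1, j+1) + p_m * V(k+1, j) + p_d * V(k+1, j-1)]
  V(1,-1) = exp(-r*dt) * [p_u*6.380000 + p_m*0.000000 + p_d*0.000000] = 0.873776
  V(1,+0) = exp(-r*dt) * [p_u*75.748740 + p_m*6.380000 + p_d*0.000000] = 14.551668
  V(1,+1) = exp(-r*dt) * [p_u*193.640442 + p_m*75.748740 + p_d*6.380000] = 77.333390
  V(0,+0) = exp(-r*dt) * [p_u*77.333390 + p_m*14.551668 + p_d*0.873776] = 20.285684

Answer: Price = V(0,0) = 20.2857


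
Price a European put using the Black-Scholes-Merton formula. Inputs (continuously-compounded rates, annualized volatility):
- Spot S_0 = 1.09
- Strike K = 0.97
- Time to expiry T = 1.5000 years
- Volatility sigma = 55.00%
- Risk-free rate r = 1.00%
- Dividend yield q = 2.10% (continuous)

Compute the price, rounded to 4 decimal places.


d1 = (ln(S/K) + (r - q + 0.5*sigma^2) * T) / (sigma * sqrt(T)) = 0.48546200
d2 = d1 - sigma * sqrt(T) = -0.18814768
exp(-rT) = 0.98511194; exp(-qT) = 0.96899096
P = K * exp(-rT) * N(-d2) - S_0 * exp(-qT) * N(-d1)
N(-d1) = 0.31367433; N(-d2) = 0.57461956
P = 0.9700 * 0.98511194 * 0.57461956 - 1.0900 * 0.96899096 * 0.31367433 = 0.2178

Answer: Price = 0.2178


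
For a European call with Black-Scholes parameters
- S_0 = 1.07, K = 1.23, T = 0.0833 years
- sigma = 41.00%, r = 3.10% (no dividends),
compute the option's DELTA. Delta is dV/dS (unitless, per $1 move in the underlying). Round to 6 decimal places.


Answer: Delta = 0.136394

Derivation:
d1 = -1.0966654420; d2 = -1.2149985735
phi(d1) = 0.2186515135; exp(-qT) = 1.0000000000; exp(-rT) = 0.9974210313
N(d1) = 0.1363938342
Delta = exp(-qT) * N(d1) = 1.0000000000 * 0.1363938342 = 0.136394


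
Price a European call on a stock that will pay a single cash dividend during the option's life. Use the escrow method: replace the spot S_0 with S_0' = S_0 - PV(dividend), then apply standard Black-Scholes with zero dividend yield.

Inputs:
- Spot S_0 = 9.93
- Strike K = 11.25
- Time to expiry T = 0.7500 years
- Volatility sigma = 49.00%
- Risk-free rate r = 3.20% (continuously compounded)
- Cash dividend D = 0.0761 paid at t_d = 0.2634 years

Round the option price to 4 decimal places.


PV(D) = D * exp(-r * t_d) = 0.0761 * 0.99160662 = 0.07546126
S_0' = S_0 - PV(D) = 9.9300 - 0.07546126 = 9.85453874
d1 = (ln(S_0'/K) + (r + sigma^2/2)*T) / (sigma*sqrt(T)) = -0.04335664
d2 = d1 - sigma*sqrt(T) = -0.46770908
exp(-rT) = 0.97628571
N(d1) = 0.48270862; N(d2) = 0.31999632
C = S_0' * N(d1) - K * exp(-rT) * N(d2) = 9.85453874 * 0.48270862 - 11.2500 * 0.97628571 * 0.31999632 = 1.2423

Answer: Price = 1.2423


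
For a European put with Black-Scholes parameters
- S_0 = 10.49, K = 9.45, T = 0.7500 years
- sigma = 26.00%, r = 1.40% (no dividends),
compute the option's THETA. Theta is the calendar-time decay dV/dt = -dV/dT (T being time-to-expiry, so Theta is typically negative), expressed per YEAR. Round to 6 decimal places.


Answer: Theta = -0.472199

Derivation:
d1 = 0.6229062294; d2 = 0.3977396244
phi(d1) = 0.3285899630; exp(-qT) = 1.0000000000; exp(-rT) = 0.9895549326
Theta = -S*exp(-qT)*phi(d1)*sigma/(2*sqrt(T)) + r*K*exp(-rT)*N(-d2) - q*S*exp(-qT)*N(-d1)
N(-d1) = 0.2666730721; N(-d2) = 0.3454110629; sqrt(T) = 0.8660254038
Term 1 = -10.4900 * 1.0000000000 * 0.3285899630 * 0.2600 / (2 * 0.8660254038) = -0.5174191549
Term 2 = 0.0140 * 9.4500 * 0.9895549326 * 0.3454110629 = 0.0452205661
Term 3 = 0 (no dividend yield, q = 0)
Theta = -0.5174191549 + (0.0452205661) + (0.0000000000) = -0.472199


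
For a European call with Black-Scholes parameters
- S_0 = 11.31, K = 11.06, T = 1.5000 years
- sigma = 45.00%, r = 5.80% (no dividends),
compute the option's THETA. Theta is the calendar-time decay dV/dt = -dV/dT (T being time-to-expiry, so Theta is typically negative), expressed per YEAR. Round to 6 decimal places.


d1 = 0.4739804276; d2 = -0.0771547645
phi(d1) = 0.3565548279; exp(-qT) = 1.0000000000; exp(-rT) = 0.9166770956
Theta = -S*exp(-qT)*phi(d1)*sigma/(2*sqrt(T)) - r*K*exp(-rT)*N(d2) + q*S*exp(-qT)*N(d1)
N(d1) = 0.6822430678; N(d2) = 0.4692502135; sqrt(T) = 1.2247448714
Term 1 = -11.3100 * 1.0000000000 * 0.3565548279 * 0.4500 / (2 * 1.2247448714) = -0.7408423742
Term 2 = -0.0580 * 11.0600 * 0.9166770956 * 0.4692502135 = -0.2759332140
Term 3 = 0 (no dividend yield, q = 0)
Theta = -0.7408423742 + (-0.2759332140) + (0.0000000000) = -1.016776

Answer: Theta = -1.016776


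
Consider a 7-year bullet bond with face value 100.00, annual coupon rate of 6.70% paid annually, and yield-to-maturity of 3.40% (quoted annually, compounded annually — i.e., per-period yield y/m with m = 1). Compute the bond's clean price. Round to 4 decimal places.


Coupon per period c = face * coupon_rate / m = 6.700000
Periods per year m = 1; per-period yield y/m = 0.034000
Number of cashflows N = 7
Cashflows (t years, CF_t, discount factor 1/(1+y/m)^(m*t), PV):
  t = 1.0000: CF_t = 6.700000, DF = 0.967118, PV = 6.479691
  t = 2.0000: CF_t = 6.700000, DF = 0.935317, PV = 6.266625
  t = 3.0000: CF_t = 6.700000, DF = 0.904562, PV = 6.060566
  t = 4.0000: CF_t = 6.700000, DF = 0.874818, PV = 5.861282
  t = 5.0000: CF_t = 6.700000, DF = 0.846052, PV = 5.668552
  t = 6.0000: CF_t = 6.700000, DF = 0.818233, PV = 5.482158
  t = 7.0000: CF_t = 106.700000, DF = 0.791327, PV = 84.434638
Price P = sum_t PV_t = 120.253513

Answer: Price = 120.2535


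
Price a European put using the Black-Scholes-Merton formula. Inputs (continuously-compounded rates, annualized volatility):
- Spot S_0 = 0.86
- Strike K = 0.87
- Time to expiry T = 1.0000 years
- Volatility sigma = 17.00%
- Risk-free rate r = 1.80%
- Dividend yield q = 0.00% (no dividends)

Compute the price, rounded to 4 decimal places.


d1 = (ln(S/K) + (r - q + 0.5*sigma^2) * T) / (sigma * sqrt(T)) = 0.12287752
d2 = d1 - sigma * sqrt(T) = -0.04712248
exp(-rT) = 0.98216103; exp(-qT) = 1.00000000
P = K * exp(-rT) * N(-d2) - S_0 * exp(-qT) * N(-d1)
N(-d1) = 0.45110205; N(-d2) = 0.51879220
P = 0.8700 * 0.98216103 * 0.51879220 - 0.8600 * 1.00000000 * 0.45110205 = 0.0553

Answer: Price = 0.0553


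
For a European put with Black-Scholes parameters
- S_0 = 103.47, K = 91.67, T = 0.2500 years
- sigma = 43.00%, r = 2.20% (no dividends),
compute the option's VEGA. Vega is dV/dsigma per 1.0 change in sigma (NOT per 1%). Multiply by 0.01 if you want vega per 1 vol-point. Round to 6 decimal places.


Answer: Vega = 16.196527

Derivation:
d1 = 0.6962746216; d2 = 0.4812746216
phi(d1) = 0.3130671084; exp(-qT) = 1.0000000000; exp(-rT) = 0.9945150973
Vega = S * exp(-qT) * phi(d1) * sqrt(T) = 103.4700 * 1.0000000000 * 0.3130671084 * 0.5000000000 = 16.196527


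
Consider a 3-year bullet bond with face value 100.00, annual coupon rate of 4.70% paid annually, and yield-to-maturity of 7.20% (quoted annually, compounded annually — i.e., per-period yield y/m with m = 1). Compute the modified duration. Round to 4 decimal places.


Answer: Modified duration = 2.6702

Derivation:
Coupon per period c = face * coupon_rate / m = 4.700000
Periods per year m = 1; per-period yield y/m = 0.072000
Number of cashflows N = 3
Cashflows (t years, CF_t, discount factor 1/(1+y/m)^(m*t), PV):
  t = 1.0000: CF_t = 4.700000, DF = 0.932836, PV = 4.384328
  t = 2.0000: CF_t = 4.700000, DF = 0.870183, PV = 4.089859
  t = 3.0000: CF_t = 104.700000, DF = 0.811738, PV = 84.988923
Price P = sum_t PV_t = 93.463110
First compute Macaulay numerator sum_t t * PV_t:
  t * PV_t at t = 1.0000: 4.384328
  t * PV_t at t = 2.0000: 8.179717
  t * PV_t at t = 3.0000: 254.966769
Macaulay duration D = 267.530814 / 93.463110 = 2.862421
Modified duration = D / (1 + y/m) = 2.862421 / (1 + 0.072000) = 2.670169


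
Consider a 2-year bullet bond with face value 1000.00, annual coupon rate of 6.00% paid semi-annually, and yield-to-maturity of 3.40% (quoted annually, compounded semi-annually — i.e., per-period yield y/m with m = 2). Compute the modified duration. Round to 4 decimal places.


Answer: Modified duration = 1.8846

Derivation:
Coupon per period c = face * coupon_rate / m = 30.000000
Periods per year m = 2; per-period yield y/m = 0.017000
Number of cashflows N = 4
Cashflows (t years, CF_t, discount factor 1/(1+y/m)^(m*t), PV):
  t = 0.5000: CF_t = 30.000000, DF = 0.983284, PV = 29.498525
  t = 1.0000: CF_t = 30.000000, DF = 0.966848, PV = 29.005433
  t = 1.5000: CF_t = 30.000000, DF = 0.950686, PV = 28.520583
  t = 2.0000: CF_t = 1030.000000, DF = 0.934795, PV = 962.838423
Price P = sum_t PV_t = 1049.862964
First compute Macaulay numerator sum_t t * PV_t:
  t * PV_t at t = 0.5000: 14.749263
  t * PV_t at t = 1.0000: 29.005433
  t * PV_t at t = 1.5000: 42.780874
  t * PV_t at t = 2.0000: 1925.676847
Macaulay duration D = 2012.212416 / 1049.862964 = 1.916643
Modified duration = D / (1 + y/m) = 1.916643 / (1 + 0.017000) = 1.884605


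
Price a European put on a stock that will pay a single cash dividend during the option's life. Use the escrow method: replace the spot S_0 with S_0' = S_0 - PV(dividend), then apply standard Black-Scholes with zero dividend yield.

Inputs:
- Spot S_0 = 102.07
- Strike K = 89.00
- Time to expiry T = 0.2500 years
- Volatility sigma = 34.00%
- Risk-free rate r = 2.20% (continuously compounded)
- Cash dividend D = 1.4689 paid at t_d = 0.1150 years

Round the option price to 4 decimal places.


PV(D) = D * exp(-r * t_d) = 1.4689 * 0.99747320 = 1.46518838
S_0' = S_0 - PV(D) = 102.0700 - 1.46518838 = 100.60481162
d1 = (ln(S_0'/K) + (r + sigma^2/2)*T) / (sigma*sqrt(T)) = 0.83831598
d2 = d1 - sigma*sqrt(T) = 0.66831598
exp(-rT) = 0.99451510
N(-d1) = 0.20092663; N(-d2) = 0.25196596
P = K * exp(-rT) * N(-d2) - S_0' * N(-d1) = 89.0000 * 0.99451510 * 0.25196596 - 100.60481162 * 0.20092663 = 2.0878

Answer: Price = 2.0878


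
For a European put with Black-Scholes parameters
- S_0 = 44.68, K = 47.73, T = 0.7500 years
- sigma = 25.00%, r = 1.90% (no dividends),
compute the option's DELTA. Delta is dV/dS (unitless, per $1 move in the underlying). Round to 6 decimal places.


Answer: Delta = -0.552084

Derivation:
d1 = -0.1309275996; d2 = -0.3474339505
phi(d1) = 0.3955375507; exp(-qT) = 1.0000000000; exp(-rT) = 0.9858510507
N(-d1) = 0.5520837093
Delta = -exp(-qT) * N(-d1) = -1.0000000000 * 0.5520837093 = -0.552084


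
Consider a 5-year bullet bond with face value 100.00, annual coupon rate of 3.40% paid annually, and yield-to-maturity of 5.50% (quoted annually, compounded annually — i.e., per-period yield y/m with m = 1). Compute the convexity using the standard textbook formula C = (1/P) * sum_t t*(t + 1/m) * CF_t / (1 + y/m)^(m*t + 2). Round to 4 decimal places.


Answer: Convexity = 24.5541

Derivation:
Coupon per period c = face * coupon_rate / m = 3.400000
Periods per year m = 1; per-period yield y/m = 0.055000
Number of cashflows N = 5
Cashflows (t years, CF_t, discount factor 1/(1+y/m)^(m*t), PV):
  t = 1.0000: CF_t = 3.400000, DF = 0.947867, PV = 3.222749
  t = 2.0000: CF_t = 3.400000, DF = 0.898452, PV = 3.054738
  t = 3.0000: CF_t = 3.400000, DF = 0.851614, PV = 2.895486
  t = 4.0000: CF_t = 3.400000, DF = 0.807217, PV = 2.744537
  t = 5.0000: CF_t = 103.400000, DF = 0.765134, PV = 79.114892
Price P = sum_t PV_t = 91.032403
Convexity numerator sum_t t*(t + 1/m) * CF_t / (1+y/m)^(m*t + 2):
  t = 1.0000: term = 5.790973
  t = 2.0000: term = 16.467222
  t = 3.0000: term = 31.217482
  t = 4.0000: term = 49.316717
  t = 5.0000: term = 2132.428980
Convexity = (1/P) * sum = 2235.221373 / 91.032403 = 24.554129


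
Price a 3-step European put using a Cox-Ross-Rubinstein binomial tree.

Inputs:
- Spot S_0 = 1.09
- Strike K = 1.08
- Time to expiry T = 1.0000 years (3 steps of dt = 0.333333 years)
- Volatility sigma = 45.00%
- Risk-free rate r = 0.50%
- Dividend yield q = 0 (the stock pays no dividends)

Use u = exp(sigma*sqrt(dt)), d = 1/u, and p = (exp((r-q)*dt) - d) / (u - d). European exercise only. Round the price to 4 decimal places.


Answer: Price = V(0,0) = 0.2009

Derivation:
dt = T/N = 0.333333
u = exp(sigma*sqrt(dt)) = 1.296681; d = 1/u = 0.771200
p = (exp((r-q)*dt) - d) / (u - d) = 0.438585
Discount per step: exp(-r*dt) = 0.998335
Stock lattice S(k, i) with i counting down-moves:
  k=0: S(0,0) = 1.0900
  k=1: S(1,0) = 1.4134; S(1,1) = 0.8406
  k=2: S(2,0) = 1.8327; S(2,1) = 1.0900; S(2,2) = 0.6483
  k=3: S(3,0) = 2.3764; S(3,1) = 1.4134; S(3,2) = 0.8406; S(3,3) = 0.5000
Terminal payoffs V(N, i) = max(K - S_T, 0):
  V(3,0) = 0.000000; V(3,1) = 0.000000; V(3,2) = 0.239392; V(3,3) = 0.580049
Backward induction: V(k, i) = exp(-r*dt) * [p * V(k+1, i) + (1-p) * V(k+1, i+1)].
  V(2,0) = exp(-r*dt) * [p*0.000000 + (1-p)*0.000000] = 0.000000
  V(2,1) = exp(-r*dt) * [p*0.000000 + (1-p)*0.239392] = 0.134174
  V(2,2) = exp(-r*dt) * [p*0.239392 + (1-p)*0.580049] = 0.429925
  V(1,0) = exp(-r*dt) * [p*0.000000 + (1-p)*0.134174] = 0.075202
  V(1,1) = exp(-r*dt) * [p*0.134174 + (1-p)*0.429925] = 0.299713
  V(0,0) = exp(-r*dt) * [p*0.075202 + (1-p)*0.299713] = 0.200911


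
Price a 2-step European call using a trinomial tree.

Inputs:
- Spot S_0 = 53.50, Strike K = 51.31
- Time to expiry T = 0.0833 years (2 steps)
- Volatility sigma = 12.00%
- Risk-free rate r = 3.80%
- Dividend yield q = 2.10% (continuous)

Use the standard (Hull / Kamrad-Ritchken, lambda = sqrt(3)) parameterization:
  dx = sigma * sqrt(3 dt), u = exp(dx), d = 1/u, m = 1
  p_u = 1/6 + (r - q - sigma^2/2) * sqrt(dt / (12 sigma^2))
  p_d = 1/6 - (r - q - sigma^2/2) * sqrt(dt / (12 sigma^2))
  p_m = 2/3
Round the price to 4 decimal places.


Answer: Price = V(0,0) = 2.3220

Derivation:
dt = T/N = 0.041650; dx = sigma*sqrt(3*dt) = 0.042418
u = exp(dx) = 1.043330; d = 1/u = 0.958469
p_u = 0.171478, p_m = 0.666667, p_d = 0.161855
Discount per step: exp(-r*dt) = 0.998419
Stock lattice S(k, j) with j the centered position index:
  k=0: S(0,+0) = 53.5000
  k=1: S(1,-1) = 51.2781; S(1,+0) = 53.5000; S(1,+1) = 55.8182
  k=2: S(2,-2) = 49.1485; S(2,-1) = 51.2781; S(2,+0) = 53.5000; S(2,+1) = 55.8182; S(2,+2) = 58.2368
Terminal payoffs V(N, j) = max(S_T - K, 0):
  V(2,-2) = 0.000000; V(2,-1) = 0.000000; V(2,+0) = 2.190000; V(2,+1) = 4.508177; V(2,+2) = 6.926802
Backward induction: V(k, j) = exp(-r*dt) * [p_u * V(k+1, j+1) + p_m * V(k+1, j) + p_d * V(k+1, j-1)]
  V(1,-1) = exp(-r*dt) * [p_u*2.190000 + p_m*0.000000 + p_d*0.000000] = 0.374943
  V(1,+0) = exp(-r*dt) * [p_u*4.508177 + p_m*2.190000 + p_d*0.000000] = 2.229522
  V(1,+1) = exp(-r*dt) * [p_u*6.926802 + p_m*4.508177 + p_d*2.190000] = 4.540517
  V(0,+0) = exp(-r*dt) * [p_u*4.540517 + p_m*2.229522 + p_d*0.374943] = 2.321955


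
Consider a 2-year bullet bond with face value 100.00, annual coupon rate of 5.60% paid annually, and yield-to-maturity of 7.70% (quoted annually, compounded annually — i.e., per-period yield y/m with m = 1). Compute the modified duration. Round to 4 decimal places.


Answer: Modified duration = 1.8068

Derivation:
Coupon per period c = face * coupon_rate / m = 5.600000
Periods per year m = 1; per-period yield y/m = 0.077000
Number of cashflows N = 2
Cashflows (t years, CF_t, discount factor 1/(1+y/m)^(m*t), PV):
  t = 1.0000: CF_t = 5.600000, DF = 0.928505, PV = 5.199629
  t = 2.0000: CF_t = 105.600000, DF = 0.862122, PV = 91.040055
Price P = sum_t PV_t = 96.239684
First compute Macaulay numerator sum_t t * PV_t:
  t * PV_t at t = 1.0000: 5.199629
  t * PV_t at t = 2.0000: 182.080110
Macaulay duration D = 187.279739 / 96.239684 = 1.945972
Modified duration = D / (1 + y/m) = 1.945972 / (1 + 0.077000) = 1.806845


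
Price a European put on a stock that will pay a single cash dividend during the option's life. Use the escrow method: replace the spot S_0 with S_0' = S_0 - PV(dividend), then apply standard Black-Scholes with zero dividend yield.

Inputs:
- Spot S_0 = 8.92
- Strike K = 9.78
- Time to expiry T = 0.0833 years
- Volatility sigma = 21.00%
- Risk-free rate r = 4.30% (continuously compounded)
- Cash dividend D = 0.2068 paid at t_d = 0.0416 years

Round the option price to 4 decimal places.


Answer: Price = 1.0386

Derivation:
PV(D) = D * exp(-r * t_d) = 0.2068 * 0.99821280 = 0.20643041
S_0' = S_0 - PV(D) = 8.9200 - 0.20643041 = 8.71356959
d1 = (ln(S_0'/K) + (r + sigma^2/2)*T) / (sigma*sqrt(T)) = -1.81554060
d2 = d1 - sigma*sqrt(T) = -1.87615025
exp(-rT) = 0.99642451
N(-d1) = 0.96527956; N(-d2) = 0.96968267
P = K * exp(-rT) * N(-d2) - S_0' * N(-d1) = 9.7800 * 0.99642451 * 0.96968267 - 8.71356959 * 0.96527956 = 1.0386


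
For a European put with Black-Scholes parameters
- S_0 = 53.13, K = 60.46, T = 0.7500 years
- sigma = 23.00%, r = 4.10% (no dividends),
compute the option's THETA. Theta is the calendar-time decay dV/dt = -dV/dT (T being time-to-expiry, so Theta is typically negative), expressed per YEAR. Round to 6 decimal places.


d1 = -0.3948711804; d2 = -0.5940570232
phi(d1) = 0.3690215787; exp(-qT) = 1.0000000000; exp(-rT) = 0.9697179723
Theta = -S*exp(-qT)*phi(d1)*sigma/(2*sqrt(T)) + r*K*exp(-rT)*N(-d2) - q*S*exp(-qT)*N(-d1)
N(-d1) = 0.6535310200; N(-d2) = 0.7237630129; sqrt(T) = 0.8660254038
Term 1 = -53.1300 * 1.0000000000 * 0.3690215787 * 0.2300 / (2 * 0.8660254038) = -2.6035072238
Term 2 = 0.0410 * 60.4600 * 0.9697179723 * 0.7237630129 = 1.7397779788
Term 3 = 0 (no dividend yield, q = 0)
Theta = -2.6035072238 + (1.7397779788) + (0.0000000000) = -0.863729

Answer: Theta = -0.863729


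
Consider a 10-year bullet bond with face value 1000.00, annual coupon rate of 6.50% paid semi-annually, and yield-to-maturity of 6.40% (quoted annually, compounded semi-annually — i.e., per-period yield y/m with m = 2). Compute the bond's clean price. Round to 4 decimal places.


Coupon per period c = face * coupon_rate / m = 32.500000
Periods per year m = 2; per-period yield y/m = 0.032000
Number of cashflows N = 20
Cashflows (t years, CF_t, discount factor 1/(1+y/m)^(m*t), PV):
  t = 0.5000: CF_t = 32.500000, DF = 0.968992, PV = 31.492248
  t = 1.0000: CF_t = 32.500000, DF = 0.938946, PV = 30.515744
  t = 1.5000: CF_t = 32.500000, DF = 0.909831, PV = 29.569520
  t = 2.0000: CF_t = 32.500000, DF = 0.881620, PV = 28.652635
  t = 2.5000: CF_t = 32.500000, DF = 0.854283, PV = 27.764181
  t = 3.0000: CF_t = 32.500000, DF = 0.827793, PV = 26.903277
  t = 3.5000: CF_t = 32.500000, DF = 0.802125, PV = 26.069067
  t = 4.0000: CF_t = 32.500000, DF = 0.777253, PV = 25.260723
  t = 4.5000: CF_t = 32.500000, DF = 0.753152, PV = 24.477445
  t = 5.0000: CF_t = 32.500000, DF = 0.729799, PV = 23.718455
  t = 5.5000: CF_t = 32.500000, DF = 0.707169, PV = 22.982999
  t = 6.0000: CF_t = 32.500000, DF = 0.685241, PV = 22.270347
  t = 6.5000: CF_t = 32.500000, DF = 0.663994, PV = 21.579794
  t = 7.0000: CF_t = 32.500000, DF = 0.643405, PV = 20.910653
  t = 7.5000: CF_t = 32.500000, DF = 0.623454, PV = 20.262261
  t = 8.0000: CF_t = 32.500000, DF = 0.604122, PV = 19.633974
  t = 8.5000: CF_t = 32.500000, DF = 0.585390, PV = 19.025168
  t = 9.0000: CF_t = 32.500000, DF = 0.567238, PV = 18.435241
  t = 9.5000: CF_t = 32.500000, DF = 0.549649, PV = 17.863605
  t = 10.0000: CF_t = 1032.500000, DF = 0.532606, PV = 549.915694
Price P = sum_t PV_t = 1007.303031

Answer: Price = 1007.3030


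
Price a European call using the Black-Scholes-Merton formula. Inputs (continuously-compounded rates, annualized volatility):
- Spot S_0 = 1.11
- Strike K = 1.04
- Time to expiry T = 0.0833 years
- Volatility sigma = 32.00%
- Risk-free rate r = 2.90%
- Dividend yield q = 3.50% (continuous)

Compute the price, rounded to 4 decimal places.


d1 = (ln(S/K) + (r - q + 0.5*sigma^2) * T) / (sigma * sqrt(T)) = 0.74606191
d2 = d1 - sigma * sqrt(T) = 0.65370434
exp(-rT) = 0.99758722; exp(-qT) = 0.99708875
C = S_0 * exp(-qT) * N(d1) - K * exp(-rT) * N(d2)
N(d1) = 0.77218499; N(d2) = 0.74334885
C = 1.1100 * 0.99708875 * 0.77218499 - 1.0400 * 0.99758722 * 0.74334885 = 0.0834

Answer: Price = 0.0834


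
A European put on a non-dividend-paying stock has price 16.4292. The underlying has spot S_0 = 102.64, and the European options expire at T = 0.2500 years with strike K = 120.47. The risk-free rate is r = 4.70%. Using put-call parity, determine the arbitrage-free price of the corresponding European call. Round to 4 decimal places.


Put-call parity: C - P = S_0 * exp(-qT) - K * exp(-rT).
S_0 * exp(-qT) = 102.6400 * 1.00000000 = 102.64000000
K * exp(-rT) = 120.4700 * 0.98831876 = 119.06276122
C = P + S*exp(-qT) - K*exp(-rT)
C = 16.4292 + 102.64000000 - 119.06276122 = 0.0064

Answer: Call price = 0.0064


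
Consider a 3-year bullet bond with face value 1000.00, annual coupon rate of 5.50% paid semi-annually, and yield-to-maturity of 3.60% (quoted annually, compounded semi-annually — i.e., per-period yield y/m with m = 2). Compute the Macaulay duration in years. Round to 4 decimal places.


Answer: Macaulay duration = 2.8122 years

Derivation:
Coupon per period c = face * coupon_rate / m = 27.500000
Periods per year m = 2; per-period yield y/m = 0.018000
Number of cashflows N = 6
Cashflows (t years, CF_t, discount factor 1/(1+y/m)^(m*t), PV):
  t = 0.5000: CF_t = 27.500000, DF = 0.982318, PV = 27.013752
  t = 1.0000: CF_t = 27.500000, DF = 0.964949, PV = 26.536103
  t = 1.5000: CF_t = 27.500000, DF = 0.947887, PV = 26.066898
  t = 2.0000: CF_t = 27.500000, DF = 0.931127, PV = 25.605991
  t = 2.5000: CF_t = 27.500000, DF = 0.914663, PV = 25.153232
  t = 3.0000: CF_t = 1027.500000, DF = 0.898490, PV = 923.198654
Price P = sum_t PV_t = 1053.574630
Macaulay numerator sum_t t * PV_t:
  t * PV_t at t = 0.5000: 13.506876
  t * PV_t at t = 1.0000: 26.536103
  t * PV_t at t = 1.5000: 39.100348
  t * PV_t at t = 2.0000: 51.211981
  t * PV_t at t = 2.5000: 62.883081
  t * PV_t at t = 3.0000: 2769.595962
Macaulay duration D = (sum_t t * PV_t) / P = 2962.834350 / 1053.574630 = 2.812173


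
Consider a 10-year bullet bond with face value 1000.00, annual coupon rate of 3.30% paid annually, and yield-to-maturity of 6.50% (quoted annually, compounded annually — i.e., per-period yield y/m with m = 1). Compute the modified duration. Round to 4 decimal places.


Coupon per period c = face * coupon_rate / m = 33.000000
Periods per year m = 1; per-period yield y/m = 0.065000
Number of cashflows N = 10
Cashflows (t years, CF_t, discount factor 1/(1+y/m)^(m*t), PV):
  t = 1.0000: CF_t = 33.000000, DF = 0.938967, PV = 30.985915
  t = 2.0000: CF_t = 33.000000, DF = 0.881659, PV = 29.094756
  t = 3.0000: CF_t = 33.000000, DF = 0.827849, PV = 27.319020
  t = 4.0000: CF_t = 33.000000, DF = 0.777323, PV = 25.651662
  t = 5.0000: CF_t = 33.000000, DF = 0.729881, PV = 24.086068
  t = 6.0000: CF_t = 33.000000, DF = 0.685334, PV = 22.616026
  t = 7.0000: CF_t = 33.000000, DF = 0.643506, PV = 21.235705
  t = 8.0000: CF_t = 33.000000, DF = 0.604231, PV = 19.939629
  t = 9.0000: CF_t = 33.000000, DF = 0.567353, PV = 18.722657
  t = 10.0000: CF_t = 1033.000000, DF = 0.532726, PV = 550.305995
Price P = sum_t PV_t = 769.957433
First compute Macaulay numerator sum_t t * PV_t:
  t * PV_t at t = 1.0000: 30.985915
  t * PV_t at t = 2.0000: 58.189513
  t * PV_t at t = 3.0000: 81.957060
  t * PV_t at t = 4.0000: 102.606648
  t * PV_t at t = 5.0000: 120.430338
  t * PV_t at t = 6.0000: 135.696156
  t * PV_t at t = 7.0000: 148.649936
  t * PV_t at t = 8.0000: 159.517034
  t * PV_t at t = 9.0000: 168.503909
  t * PV_t at t = 10.0000: 5503.059947
Macaulay duration D = 6509.596455 / 769.957433 = 8.454489
Modified duration = D / (1 + y/m) = 8.454489 / (1 + 0.065000) = 7.938487

Answer: Modified duration = 7.9385


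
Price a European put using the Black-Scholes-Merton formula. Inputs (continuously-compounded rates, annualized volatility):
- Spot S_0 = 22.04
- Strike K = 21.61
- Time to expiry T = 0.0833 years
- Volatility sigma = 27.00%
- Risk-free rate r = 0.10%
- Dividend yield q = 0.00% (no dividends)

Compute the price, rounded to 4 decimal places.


Answer: Price = 0.4841

Derivation:
d1 = (ln(S/K) + (r - q + 0.5*sigma^2) * T) / (sigma * sqrt(T)) = 0.29287009
d2 = d1 - sigma * sqrt(T) = 0.21494340
exp(-rT) = 0.99991670; exp(-qT) = 1.00000000
P = K * exp(-rT) * N(-d2) - S_0 * exp(-qT) * N(-d1)
N(-d1) = 0.38481072; N(-d2) = 0.41490573
P = 21.6100 * 0.99991670 * 0.41490573 - 22.0400 * 1.00000000 * 0.38481072 = 0.4841
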